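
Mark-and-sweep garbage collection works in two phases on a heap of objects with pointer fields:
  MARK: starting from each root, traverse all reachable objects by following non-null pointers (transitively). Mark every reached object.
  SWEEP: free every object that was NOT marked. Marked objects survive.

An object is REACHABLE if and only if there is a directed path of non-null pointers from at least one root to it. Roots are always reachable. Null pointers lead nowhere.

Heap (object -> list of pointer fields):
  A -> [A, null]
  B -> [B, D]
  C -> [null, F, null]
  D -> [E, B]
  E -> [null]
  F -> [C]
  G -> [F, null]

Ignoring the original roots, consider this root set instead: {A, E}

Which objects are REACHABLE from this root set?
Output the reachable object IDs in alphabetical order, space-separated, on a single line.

Answer: A E

Derivation:
Roots: A E
Mark A: refs=A null, marked=A
Mark E: refs=null, marked=A E
Unmarked (collected): B C D F G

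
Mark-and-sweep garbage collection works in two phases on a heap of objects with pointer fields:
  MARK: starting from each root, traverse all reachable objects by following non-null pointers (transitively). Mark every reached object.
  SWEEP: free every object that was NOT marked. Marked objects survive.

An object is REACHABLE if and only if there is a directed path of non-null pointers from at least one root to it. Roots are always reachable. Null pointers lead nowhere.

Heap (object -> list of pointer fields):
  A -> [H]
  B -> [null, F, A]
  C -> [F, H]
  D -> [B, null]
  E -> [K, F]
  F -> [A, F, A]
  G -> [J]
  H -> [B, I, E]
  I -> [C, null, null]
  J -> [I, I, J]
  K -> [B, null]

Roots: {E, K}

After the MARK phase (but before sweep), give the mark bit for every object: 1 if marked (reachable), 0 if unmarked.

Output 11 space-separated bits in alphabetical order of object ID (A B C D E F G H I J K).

Roots: E K
Mark E: refs=K F, marked=E
Mark K: refs=B null, marked=E K
Mark F: refs=A F A, marked=E F K
Mark B: refs=null F A, marked=B E F K
Mark A: refs=H, marked=A B E F K
Mark H: refs=B I E, marked=A B E F H K
Mark I: refs=C null null, marked=A B E F H I K
Mark C: refs=F H, marked=A B C E F H I K
Unmarked (collected): D G J

Answer: 1 1 1 0 1 1 0 1 1 0 1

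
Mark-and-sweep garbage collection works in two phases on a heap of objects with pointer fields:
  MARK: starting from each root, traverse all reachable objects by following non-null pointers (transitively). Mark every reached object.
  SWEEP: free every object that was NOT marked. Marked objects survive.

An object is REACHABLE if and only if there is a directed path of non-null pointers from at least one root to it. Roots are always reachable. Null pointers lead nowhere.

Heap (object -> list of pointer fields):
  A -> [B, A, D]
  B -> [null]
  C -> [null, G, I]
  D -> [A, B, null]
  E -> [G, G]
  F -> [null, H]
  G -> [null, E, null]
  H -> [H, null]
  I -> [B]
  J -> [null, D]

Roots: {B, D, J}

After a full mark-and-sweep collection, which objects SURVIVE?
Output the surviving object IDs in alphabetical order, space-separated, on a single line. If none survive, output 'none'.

Answer: A B D J

Derivation:
Roots: B D J
Mark B: refs=null, marked=B
Mark D: refs=A B null, marked=B D
Mark J: refs=null D, marked=B D J
Mark A: refs=B A D, marked=A B D J
Unmarked (collected): C E F G H I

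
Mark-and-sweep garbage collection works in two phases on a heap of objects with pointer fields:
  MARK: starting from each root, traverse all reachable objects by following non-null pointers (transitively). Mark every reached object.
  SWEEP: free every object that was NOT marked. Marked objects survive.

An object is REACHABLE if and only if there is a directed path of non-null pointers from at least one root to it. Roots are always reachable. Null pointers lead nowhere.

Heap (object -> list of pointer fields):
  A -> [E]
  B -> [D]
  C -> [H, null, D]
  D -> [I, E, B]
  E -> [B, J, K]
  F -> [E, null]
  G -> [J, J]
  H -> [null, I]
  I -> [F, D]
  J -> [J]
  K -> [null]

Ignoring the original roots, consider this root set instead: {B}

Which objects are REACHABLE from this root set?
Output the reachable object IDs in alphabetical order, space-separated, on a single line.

Roots: B
Mark B: refs=D, marked=B
Mark D: refs=I E B, marked=B D
Mark I: refs=F D, marked=B D I
Mark E: refs=B J K, marked=B D E I
Mark F: refs=E null, marked=B D E F I
Mark J: refs=J, marked=B D E F I J
Mark K: refs=null, marked=B D E F I J K
Unmarked (collected): A C G H

Answer: B D E F I J K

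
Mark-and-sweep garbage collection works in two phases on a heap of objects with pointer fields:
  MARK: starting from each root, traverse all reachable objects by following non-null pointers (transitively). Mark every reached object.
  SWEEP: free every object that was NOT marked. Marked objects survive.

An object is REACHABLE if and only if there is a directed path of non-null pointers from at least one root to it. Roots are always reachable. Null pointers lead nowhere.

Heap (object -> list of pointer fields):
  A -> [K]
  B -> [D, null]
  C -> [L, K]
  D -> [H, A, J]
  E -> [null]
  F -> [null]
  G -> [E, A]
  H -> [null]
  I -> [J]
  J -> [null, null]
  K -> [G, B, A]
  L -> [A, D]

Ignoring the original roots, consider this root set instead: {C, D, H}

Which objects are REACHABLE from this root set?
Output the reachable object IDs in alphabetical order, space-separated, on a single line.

Roots: C D H
Mark C: refs=L K, marked=C
Mark D: refs=H A J, marked=C D
Mark H: refs=null, marked=C D H
Mark L: refs=A D, marked=C D H L
Mark K: refs=G B A, marked=C D H K L
Mark A: refs=K, marked=A C D H K L
Mark J: refs=null null, marked=A C D H J K L
Mark G: refs=E A, marked=A C D G H J K L
Mark B: refs=D null, marked=A B C D G H J K L
Mark E: refs=null, marked=A B C D E G H J K L
Unmarked (collected): F I

Answer: A B C D E G H J K L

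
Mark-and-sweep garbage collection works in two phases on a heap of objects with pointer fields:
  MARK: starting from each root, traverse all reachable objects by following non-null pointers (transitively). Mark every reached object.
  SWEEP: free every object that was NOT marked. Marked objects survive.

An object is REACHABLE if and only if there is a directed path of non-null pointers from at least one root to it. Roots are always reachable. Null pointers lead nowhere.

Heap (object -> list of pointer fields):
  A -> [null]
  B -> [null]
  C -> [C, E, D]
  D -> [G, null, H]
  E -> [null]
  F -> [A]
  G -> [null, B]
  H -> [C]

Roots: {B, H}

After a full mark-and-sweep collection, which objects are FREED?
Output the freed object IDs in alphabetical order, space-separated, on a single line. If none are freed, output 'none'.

Roots: B H
Mark B: refs=null, marked=B
Mark H: refs=C, marked=B H
Mark C: refs=C E D, marked=B C H
Mark E: refs=null, marked=B C E H
Mark D: refs=G null H, marked=B C D E H
Mark G: refs=null B, marked=B C D E G H
Unmarked (collected): A F

Answer: A F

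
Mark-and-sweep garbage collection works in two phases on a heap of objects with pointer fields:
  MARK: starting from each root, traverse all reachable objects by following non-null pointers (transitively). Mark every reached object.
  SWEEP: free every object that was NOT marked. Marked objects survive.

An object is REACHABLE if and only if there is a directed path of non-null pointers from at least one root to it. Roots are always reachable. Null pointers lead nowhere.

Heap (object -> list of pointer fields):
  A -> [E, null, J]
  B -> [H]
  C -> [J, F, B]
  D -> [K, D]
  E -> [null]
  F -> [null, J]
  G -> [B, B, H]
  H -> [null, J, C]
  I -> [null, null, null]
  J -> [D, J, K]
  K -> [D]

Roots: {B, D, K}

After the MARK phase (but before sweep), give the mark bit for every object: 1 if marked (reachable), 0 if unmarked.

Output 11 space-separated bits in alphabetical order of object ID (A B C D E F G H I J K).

Roots: B D K
Mark B: refs=H, marked=B
Mark D: refs=K D, marked=B D
Mark K: refs=D, marked=B D K
Mark H: refs=null J C, marked=B D H K
Mark J: refs=D J K, marked=B D H J K
Mark C: refs=J F B, marked=B C D H J K
Mark F: refs=null J, marked=B C D F H J K
Unmarked (collected): A E G I

Answer: 0 1 1 1 0 1 0 1 0 1 1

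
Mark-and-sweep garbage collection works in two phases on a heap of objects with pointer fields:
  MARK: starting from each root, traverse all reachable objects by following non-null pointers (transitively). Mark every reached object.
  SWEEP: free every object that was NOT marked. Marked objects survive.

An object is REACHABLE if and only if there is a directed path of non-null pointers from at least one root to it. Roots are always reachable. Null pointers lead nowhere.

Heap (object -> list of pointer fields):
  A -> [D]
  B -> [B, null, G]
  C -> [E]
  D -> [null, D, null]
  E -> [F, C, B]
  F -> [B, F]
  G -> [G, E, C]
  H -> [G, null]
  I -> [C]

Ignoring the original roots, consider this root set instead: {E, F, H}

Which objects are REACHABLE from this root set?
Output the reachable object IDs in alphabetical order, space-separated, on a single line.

Answer: B C E F G H

Derivation:
Roots: E F H
Mark E: refs=F C B, marked=E
Mark F: refs=B F, marked=E F
Mark H: refs=G null, marked=E F H
Mark C: refs=E, marked=C E F H
Mark B: refs=B null G, marked=B C E F H
Mark G: refs=G E C, marked=B C E F G H
Unmarked (collected): A D I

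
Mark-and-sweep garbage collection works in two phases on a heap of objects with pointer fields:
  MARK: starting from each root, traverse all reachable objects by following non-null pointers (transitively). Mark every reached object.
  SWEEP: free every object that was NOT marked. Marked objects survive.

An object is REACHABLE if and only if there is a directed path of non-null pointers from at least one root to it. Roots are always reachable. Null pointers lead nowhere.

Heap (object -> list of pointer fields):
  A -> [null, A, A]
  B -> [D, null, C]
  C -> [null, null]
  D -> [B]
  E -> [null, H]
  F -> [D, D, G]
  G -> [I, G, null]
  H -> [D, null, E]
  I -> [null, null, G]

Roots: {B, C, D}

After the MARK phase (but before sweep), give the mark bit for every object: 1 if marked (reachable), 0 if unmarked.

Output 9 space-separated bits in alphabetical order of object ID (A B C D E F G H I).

Answer: 0 1 1 1 0 0 0 0 0

Derivation:
Roots: B C D
Mark B: refs=D null C, marked=B
Mark C: refs=null null, marked=B C
Mark D: refs=B, marked=B C D
Unmarked (collected): A E F G H I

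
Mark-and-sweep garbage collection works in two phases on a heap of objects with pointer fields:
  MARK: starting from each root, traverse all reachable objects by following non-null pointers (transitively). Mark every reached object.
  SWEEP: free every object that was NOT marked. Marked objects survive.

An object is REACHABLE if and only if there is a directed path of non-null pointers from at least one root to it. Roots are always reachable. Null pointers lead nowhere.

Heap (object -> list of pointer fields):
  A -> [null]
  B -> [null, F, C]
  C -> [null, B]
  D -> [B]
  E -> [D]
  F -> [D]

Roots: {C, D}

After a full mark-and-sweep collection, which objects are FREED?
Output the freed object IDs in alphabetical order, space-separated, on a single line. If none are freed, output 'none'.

Roots: C D
Mark C: refs=null B, marked=C
Mark D: refs=B, marked=C D
Mark B: refs=null F C, marked=B C D
Mark F: refs=D, marked=B C D F
Unmarked (collected): A E

Answer: A E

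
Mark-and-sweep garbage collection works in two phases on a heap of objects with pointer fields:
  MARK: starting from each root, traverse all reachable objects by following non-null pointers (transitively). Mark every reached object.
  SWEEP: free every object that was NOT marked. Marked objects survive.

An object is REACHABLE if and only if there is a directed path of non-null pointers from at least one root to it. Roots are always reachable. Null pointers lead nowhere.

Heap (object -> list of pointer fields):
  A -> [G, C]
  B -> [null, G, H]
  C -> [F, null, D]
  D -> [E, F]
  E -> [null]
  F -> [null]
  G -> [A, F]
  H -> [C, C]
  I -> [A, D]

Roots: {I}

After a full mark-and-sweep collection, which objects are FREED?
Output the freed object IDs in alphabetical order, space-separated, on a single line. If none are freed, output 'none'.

Roots: I
Mark I: refs=A D, marked=I
Mark A: refs=G C, marked=A I
Mark D: refs=E F, marked=A D I
Mark G: refs=A F, marked=A D G I
Mark C: refs=F null D, marked=A C D G I
Mark E: refs=null, marked=A C D E G I
Mark F: refs=null, marked=A C D E F G I
Unmarked (collected): B H

Answer: B H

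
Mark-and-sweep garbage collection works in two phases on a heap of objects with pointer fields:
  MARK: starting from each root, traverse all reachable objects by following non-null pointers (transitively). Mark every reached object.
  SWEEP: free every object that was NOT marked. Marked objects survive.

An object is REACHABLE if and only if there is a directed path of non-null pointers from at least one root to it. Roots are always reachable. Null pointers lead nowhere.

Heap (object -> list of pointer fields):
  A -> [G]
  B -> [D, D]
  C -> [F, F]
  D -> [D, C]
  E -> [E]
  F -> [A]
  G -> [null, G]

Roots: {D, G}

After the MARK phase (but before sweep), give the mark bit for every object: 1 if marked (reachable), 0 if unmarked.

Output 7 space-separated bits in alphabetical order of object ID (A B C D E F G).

Answer: 1 0 1 1 0 1 1

Derivation:
Roots: D G
Mark D: refs=D C, marked=D
Mark G: refs=null G, marked=D G
Mark C: refs=F F, marked=C D G
Mark F: refs=A, marked=C D F G
Mark A: refs=G, marked=A C D F G
Unmarked (collected): B E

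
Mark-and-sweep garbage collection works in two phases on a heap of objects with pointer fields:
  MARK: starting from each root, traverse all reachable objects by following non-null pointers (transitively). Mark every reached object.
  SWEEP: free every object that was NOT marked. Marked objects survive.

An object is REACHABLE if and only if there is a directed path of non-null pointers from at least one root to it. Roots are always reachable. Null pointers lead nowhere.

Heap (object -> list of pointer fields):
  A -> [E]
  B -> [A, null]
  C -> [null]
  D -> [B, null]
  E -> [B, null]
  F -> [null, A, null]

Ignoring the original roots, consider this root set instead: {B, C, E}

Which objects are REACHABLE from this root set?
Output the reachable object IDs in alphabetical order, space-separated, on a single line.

Roots: B C E
Mark B: refs=A null, marked=B
Mark C: refs=null, marked=B C
Mark E: refs=B null, marked=B C E
Mark A: refs=E, marked=A B C E
Unmarked (collected): D F

Answer: A B C E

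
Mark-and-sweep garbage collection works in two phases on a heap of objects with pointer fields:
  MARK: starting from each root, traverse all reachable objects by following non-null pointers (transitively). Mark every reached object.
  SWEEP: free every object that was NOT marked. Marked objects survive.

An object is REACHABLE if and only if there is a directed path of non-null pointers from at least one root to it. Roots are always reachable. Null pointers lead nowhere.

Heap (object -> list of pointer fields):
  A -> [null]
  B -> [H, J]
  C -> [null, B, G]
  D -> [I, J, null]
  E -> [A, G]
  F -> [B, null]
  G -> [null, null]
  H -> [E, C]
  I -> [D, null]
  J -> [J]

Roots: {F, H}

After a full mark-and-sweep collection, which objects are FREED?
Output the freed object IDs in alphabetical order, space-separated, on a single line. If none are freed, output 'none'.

Answer: D I

Derivation:
Roots: F H
Mark F: refs=B null, marked=F
Mark H: refs=E C, marked=F H
Mark B: refs=H J, marked=B F H
Mark E: refs=A G, marked=B E F H
Mark C: refs=null B G, marked=B C E F H
Mark J: refs=J, marked=B C E F H J
Mark A: refs=null, marked=A B C E F H J
Mark G: refs=null null, marked=A B C E F G H J
Unmarked (collected): D I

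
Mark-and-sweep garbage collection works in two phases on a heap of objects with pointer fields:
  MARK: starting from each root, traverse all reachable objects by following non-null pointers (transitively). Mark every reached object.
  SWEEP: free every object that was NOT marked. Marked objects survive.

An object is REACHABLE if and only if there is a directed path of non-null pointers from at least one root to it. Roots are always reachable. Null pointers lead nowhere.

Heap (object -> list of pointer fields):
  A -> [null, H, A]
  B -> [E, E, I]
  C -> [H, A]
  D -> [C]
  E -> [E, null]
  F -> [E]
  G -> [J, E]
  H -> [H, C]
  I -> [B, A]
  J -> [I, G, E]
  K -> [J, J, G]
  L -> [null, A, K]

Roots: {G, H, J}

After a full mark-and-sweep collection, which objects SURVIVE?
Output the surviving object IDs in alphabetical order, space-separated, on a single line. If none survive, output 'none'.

Roots: G H J
Mark G: refs=J E, marked=G
Mark H: refs=H C, marked=G H
Mark J: refs=I G E, marked=G H J
Mark E: refs=E null, marked=E G H J
Mark C: refs=H A, marked=C E G H J
Mark I: refs=B A, marked=C E G H I J
Mark A: refs=null H A, marked=A C E G H I J
Mark B: refs=E E I, marked=A B C E G H I J
Unmarked (collected): D F K L

Answer: A B C E G H I J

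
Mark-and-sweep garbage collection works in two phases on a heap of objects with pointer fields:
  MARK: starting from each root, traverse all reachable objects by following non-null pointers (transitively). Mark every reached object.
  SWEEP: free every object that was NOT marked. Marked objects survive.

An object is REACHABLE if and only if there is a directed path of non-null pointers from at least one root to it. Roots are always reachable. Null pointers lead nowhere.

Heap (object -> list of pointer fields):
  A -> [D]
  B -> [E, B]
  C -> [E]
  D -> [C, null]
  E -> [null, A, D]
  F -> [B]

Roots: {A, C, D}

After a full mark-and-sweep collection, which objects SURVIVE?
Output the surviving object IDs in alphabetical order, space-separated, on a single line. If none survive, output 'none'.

Roots: A C D
Mark A: refs=D, marked=A
Mark C: refs=E, marked=A C
Mark D: refs=C null, marked=A C D
Mark E: refs=null A D, marked=A C D E
Unmarked (collected): B F

Answer: A C D E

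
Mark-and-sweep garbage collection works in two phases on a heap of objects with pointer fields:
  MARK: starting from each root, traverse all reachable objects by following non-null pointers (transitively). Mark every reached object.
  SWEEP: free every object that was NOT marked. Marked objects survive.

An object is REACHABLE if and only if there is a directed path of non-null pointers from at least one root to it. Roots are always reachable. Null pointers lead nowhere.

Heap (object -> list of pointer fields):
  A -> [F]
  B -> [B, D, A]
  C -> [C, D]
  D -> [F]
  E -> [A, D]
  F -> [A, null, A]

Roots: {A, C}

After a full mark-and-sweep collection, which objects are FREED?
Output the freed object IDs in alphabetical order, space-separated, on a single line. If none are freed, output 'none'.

Answer: B E

Derivation:
Roots: A C
Mark A: refs=F, marked=A
Mark C: refs=C D, marked=A C
Mark F: refs=A null A, marked=A C F
Mark D: refs=F, marked=A C D F
Unmarked (collected): B E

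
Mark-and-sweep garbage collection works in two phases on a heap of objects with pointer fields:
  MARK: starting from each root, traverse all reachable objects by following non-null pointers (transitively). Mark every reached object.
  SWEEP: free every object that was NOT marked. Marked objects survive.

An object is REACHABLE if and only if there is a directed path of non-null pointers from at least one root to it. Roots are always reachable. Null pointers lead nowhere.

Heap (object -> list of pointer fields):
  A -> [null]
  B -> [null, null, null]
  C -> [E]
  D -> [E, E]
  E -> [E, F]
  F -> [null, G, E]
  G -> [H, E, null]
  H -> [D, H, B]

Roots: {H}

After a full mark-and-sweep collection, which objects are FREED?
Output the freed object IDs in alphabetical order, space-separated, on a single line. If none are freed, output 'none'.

Roots: H
Mark H: refs=D H B, marked=H
Mark D: refs=E E, marked=D H
Mark B: refs=null null null, marked=B D H
Mark E: refs=E F, marked=B D E H
Mark F: refs=null G E, marked=B D E F H
Mark G: refs=H E null, marked=B D E F G H
Unmarked (collected): A C

Answer: A C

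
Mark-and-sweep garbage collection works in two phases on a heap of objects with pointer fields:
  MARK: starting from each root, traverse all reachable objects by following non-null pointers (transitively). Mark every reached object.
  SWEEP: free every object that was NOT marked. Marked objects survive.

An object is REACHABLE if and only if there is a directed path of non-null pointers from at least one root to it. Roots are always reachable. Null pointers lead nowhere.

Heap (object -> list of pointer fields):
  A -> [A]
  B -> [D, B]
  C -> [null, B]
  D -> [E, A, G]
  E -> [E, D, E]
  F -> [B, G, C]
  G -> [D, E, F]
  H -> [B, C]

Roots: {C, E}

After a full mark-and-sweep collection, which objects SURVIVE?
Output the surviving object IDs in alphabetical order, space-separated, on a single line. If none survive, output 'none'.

Answer: A B C D E F G

Derivation:
Roots: C E
Mark C: refs=null B, marked=C
Mark E: refs=E D E, marked=C E
Mark B: refs=D B, marked=B C E
Mark D: refs=E A G, marked=B C D E
Mark A: refs=A, marked=A B C D E
Mark G: refs=D E F, marked=A B C D E G
Mark F: refs=B G C, marked=A B C D E F G
Unmarked (collected): H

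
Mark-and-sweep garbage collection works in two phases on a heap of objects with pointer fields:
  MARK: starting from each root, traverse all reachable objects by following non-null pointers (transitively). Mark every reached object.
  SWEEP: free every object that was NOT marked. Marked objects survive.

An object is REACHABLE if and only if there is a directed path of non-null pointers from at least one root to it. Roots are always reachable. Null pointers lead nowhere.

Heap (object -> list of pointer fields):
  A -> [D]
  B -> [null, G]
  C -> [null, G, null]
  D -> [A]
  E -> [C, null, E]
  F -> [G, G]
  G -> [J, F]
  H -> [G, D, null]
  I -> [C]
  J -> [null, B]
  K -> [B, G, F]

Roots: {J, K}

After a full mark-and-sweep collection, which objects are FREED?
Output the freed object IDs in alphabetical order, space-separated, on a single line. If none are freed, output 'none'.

Roots: J K
Mark J: refs=null B, marked=J
Mark K: refs=B G F, marked=J K
Mark B: refs=null G, marked=B J K
Mark G: refs=J F, marked=B G J K
Mark F: refs=G G, marked=B F G J K
Unmarked (collected): A C D E H I

Answer: A C D E H I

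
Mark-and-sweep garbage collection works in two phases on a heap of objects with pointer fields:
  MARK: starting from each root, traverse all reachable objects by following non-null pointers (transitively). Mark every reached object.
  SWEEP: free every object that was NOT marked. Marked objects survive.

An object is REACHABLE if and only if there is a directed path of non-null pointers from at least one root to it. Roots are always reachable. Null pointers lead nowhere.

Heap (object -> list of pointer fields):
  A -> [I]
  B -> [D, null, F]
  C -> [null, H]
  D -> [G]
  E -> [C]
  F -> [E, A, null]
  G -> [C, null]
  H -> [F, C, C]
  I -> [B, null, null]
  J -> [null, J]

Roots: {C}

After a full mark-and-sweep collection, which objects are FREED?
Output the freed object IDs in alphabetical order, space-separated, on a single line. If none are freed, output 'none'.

Answer: J

Derivation:
Roots: C
Mark C: refs=null H, marked=C
Mark H: refs=F C C, marked=C H
Mark F: refs=E A null, marked=C F H
Mark E: refs=C, marked=C E F H
Mark A: refs=I, marked=A C E F H
Mark I: refs=B null null, marked=A C E F H I
Mark B: refs=D null F, marked=A B C E F H I
Mark D: refs=G, marked=A B C D E F H I
Mark G: refs=C null, marked=A B C D E F G H I
Unmarked (collected): J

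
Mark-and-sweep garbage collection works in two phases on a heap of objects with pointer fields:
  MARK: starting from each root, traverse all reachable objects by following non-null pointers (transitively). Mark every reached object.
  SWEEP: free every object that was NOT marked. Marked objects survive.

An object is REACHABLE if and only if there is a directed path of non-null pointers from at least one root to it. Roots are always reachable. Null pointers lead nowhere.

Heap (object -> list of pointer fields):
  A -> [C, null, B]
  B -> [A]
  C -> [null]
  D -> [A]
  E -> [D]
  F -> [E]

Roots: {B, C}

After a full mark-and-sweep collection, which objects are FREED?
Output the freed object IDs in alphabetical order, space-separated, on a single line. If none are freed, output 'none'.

Roots: B C
Mark B: refs=A, marked=B
Mark C: refs=null, marked=B C
Mark A: refs=C null B, marked=A B C
Unmarked (collected): D E F

Answer: D E F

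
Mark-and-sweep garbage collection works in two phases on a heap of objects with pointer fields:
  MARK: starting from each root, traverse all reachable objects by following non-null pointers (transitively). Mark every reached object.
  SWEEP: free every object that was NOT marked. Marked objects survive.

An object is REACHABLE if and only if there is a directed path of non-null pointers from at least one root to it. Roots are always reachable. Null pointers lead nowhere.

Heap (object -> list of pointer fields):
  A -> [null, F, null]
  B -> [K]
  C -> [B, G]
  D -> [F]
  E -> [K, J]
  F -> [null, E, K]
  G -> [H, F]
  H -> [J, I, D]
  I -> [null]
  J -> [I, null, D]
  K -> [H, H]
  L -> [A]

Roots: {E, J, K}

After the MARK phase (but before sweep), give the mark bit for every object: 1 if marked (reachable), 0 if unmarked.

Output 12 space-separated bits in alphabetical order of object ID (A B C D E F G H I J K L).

Answer: 0 0 0 1 1 1 0 1 1 1 1 0

Derivation:
Roots: E J K
Mark E: refs=K J, marked=E
Mark J: refs=I null D, marked=E J
Mark K: refs=H H, marked=E J K
Mark I: refs=null, marked=E I J K
Mark D: refs=F, marked=D E I J K
Mark H: refs=J I D, marked=D E H I J K
Mark F: refs=null E K, marked=D E F H I J K
Unmarked (collected): A B C G L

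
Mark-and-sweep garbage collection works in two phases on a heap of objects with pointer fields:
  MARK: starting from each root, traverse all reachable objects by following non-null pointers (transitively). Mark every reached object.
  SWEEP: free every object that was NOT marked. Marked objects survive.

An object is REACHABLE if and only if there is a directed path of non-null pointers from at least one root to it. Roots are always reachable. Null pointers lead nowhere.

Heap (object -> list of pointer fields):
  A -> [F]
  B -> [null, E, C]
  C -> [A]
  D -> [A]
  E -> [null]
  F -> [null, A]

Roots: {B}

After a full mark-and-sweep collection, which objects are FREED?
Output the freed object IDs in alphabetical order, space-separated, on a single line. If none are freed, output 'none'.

Answer: D

Derivation:
Roots: B
Mark B: refs=null E C, marked=B
Mark E: refs=null, marked=B E
Mark C: refs=A, marked=B C E
Mark A: refs=F, marked=A B C E
Mark F: refs=null A, marked=A B C E F
Unmarked (collected): D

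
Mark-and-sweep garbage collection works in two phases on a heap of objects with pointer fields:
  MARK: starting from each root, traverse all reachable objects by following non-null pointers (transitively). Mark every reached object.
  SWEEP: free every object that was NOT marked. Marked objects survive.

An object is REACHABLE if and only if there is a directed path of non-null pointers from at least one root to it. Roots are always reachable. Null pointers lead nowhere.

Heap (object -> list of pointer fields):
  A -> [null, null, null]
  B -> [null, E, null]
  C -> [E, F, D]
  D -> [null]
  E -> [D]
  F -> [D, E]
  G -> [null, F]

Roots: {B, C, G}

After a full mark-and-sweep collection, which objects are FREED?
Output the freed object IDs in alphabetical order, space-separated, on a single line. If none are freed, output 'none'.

Answer: A

Derivation:
Roots: B C G
Mark B: refs=null E null, marked=B
Mark C: refs=E F D, marked=B C
Mark G: refs=null F, marked=B C G
Mark E: refs=D, marked=B C E G
Mark F: refs=D E, marked=B C E F G
Mark D: refs=null, marked=B C D E F G
Unmarked (collected): A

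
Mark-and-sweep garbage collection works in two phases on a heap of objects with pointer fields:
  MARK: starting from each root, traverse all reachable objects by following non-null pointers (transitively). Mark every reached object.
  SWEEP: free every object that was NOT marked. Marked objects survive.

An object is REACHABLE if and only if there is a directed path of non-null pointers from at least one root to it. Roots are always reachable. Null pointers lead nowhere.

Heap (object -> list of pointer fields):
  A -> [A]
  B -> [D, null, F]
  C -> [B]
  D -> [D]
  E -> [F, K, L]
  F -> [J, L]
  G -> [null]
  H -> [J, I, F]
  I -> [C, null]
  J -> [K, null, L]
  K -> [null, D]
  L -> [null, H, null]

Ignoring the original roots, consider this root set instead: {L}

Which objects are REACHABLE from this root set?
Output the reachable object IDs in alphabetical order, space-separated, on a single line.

Roots: L
Mark L: refs=null H null, marked=L
Mark H: refs=J I F, marked=H L
Mark J: refs=K null L, marked=H J L
Mark I: refs=C null, marked=H I J L
Mark F: refs=J L, marked=F H I J L
Mark K: refs=null D, marked=F H I J K L
Mark C: refs=B, marked=C F H I J K L
Mark D: refs=D, marked=C D F H I J K L
Mark B: refs=D null F, marked=B C D F H I J K L
Unmarked (collected): A E G

Answer: B C D F H I J K L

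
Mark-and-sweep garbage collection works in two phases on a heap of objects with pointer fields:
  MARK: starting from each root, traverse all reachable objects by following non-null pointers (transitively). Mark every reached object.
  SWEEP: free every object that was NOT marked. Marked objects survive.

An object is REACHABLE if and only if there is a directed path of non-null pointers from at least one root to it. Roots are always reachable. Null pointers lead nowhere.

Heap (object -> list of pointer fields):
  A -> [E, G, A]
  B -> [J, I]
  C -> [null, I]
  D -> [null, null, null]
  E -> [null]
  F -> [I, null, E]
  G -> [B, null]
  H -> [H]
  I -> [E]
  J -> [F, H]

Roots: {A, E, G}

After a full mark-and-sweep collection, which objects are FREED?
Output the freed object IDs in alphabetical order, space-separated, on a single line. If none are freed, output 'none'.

Roots: A E G
Mark A: refs=E G A, marked=A
Mark E: refs=null, marked=A E
Mark G: refs=B null, marked=A E G
Mark B: refs=J I, marked=A B E G
Mark J: refs=F H, marked=A B E G J
Mark I: refs=E, marked=A B E G I J
Mark F: refs=I null E, marked=A B E F G I J
Mark H: refs=H, marked=A B E F G H I J
Unmarked (collected): C D

Answer: C D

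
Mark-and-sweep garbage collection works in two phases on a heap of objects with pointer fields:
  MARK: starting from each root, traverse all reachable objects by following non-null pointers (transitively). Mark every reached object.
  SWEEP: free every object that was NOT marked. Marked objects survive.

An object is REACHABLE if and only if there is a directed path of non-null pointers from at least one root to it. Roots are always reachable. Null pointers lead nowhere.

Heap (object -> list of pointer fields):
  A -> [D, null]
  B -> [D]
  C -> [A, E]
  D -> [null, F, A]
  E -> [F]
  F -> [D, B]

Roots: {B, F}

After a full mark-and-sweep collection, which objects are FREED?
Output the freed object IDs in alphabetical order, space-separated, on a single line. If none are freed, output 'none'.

Answer: C E

Derivation:
Roots: B F
Mark B: refs=D, marked=B
Mark F: refs=D B, marked=B F
Mark D: refs=null F A, marked=B D F
Mark A: refs=D null, marked=A B D F
Unmarked (collected): C E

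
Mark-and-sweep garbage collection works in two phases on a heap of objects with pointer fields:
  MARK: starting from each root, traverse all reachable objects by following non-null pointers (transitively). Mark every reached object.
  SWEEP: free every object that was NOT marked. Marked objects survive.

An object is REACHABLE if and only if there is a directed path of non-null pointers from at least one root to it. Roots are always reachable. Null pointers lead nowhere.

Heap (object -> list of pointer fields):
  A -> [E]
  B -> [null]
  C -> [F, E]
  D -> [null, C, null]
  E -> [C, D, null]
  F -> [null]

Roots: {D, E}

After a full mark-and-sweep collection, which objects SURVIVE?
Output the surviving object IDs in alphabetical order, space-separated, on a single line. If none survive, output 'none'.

Answer: C D E F

Derivation:
Roots: D E
Mark D: refs=null C null, marked=D
Mark E: refs=C D null, marked=D E
Mark C: refs=F E, marked=C D E
Mark F: refs=null, marked=C D E F
Unmarked (collected): A B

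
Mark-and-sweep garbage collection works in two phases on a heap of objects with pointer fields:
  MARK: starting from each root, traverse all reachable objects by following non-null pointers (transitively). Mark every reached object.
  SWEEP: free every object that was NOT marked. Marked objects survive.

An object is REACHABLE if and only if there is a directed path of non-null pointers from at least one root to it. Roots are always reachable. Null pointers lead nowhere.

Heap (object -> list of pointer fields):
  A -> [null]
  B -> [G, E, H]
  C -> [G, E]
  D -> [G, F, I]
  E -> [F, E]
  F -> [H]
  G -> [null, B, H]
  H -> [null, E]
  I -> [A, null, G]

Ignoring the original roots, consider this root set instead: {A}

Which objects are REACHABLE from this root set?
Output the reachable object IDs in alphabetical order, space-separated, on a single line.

Answer: A

Derivation:
Roots: A
Mark A: refs=null, marked=A
Unmarked (collected): B C D E F G H I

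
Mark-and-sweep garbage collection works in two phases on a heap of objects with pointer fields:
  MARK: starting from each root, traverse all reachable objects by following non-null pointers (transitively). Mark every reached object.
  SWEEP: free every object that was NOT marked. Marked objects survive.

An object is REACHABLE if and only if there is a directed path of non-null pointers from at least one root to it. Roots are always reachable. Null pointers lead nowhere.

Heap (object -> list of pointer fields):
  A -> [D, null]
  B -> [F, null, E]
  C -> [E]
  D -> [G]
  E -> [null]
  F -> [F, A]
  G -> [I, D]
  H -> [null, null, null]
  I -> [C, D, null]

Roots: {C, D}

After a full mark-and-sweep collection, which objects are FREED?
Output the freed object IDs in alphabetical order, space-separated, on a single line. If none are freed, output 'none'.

Roots: C D
Mark C: refs=E, marked=C
Mark D: refs=G, marked=C D
Mark E: refs=null, marked=C D E
Mark G: refs=I D, marked=C D E G
Mark I: refs=C D null, marked=C D E G I
Unmarked (collected): A B F H

Answer: A B F H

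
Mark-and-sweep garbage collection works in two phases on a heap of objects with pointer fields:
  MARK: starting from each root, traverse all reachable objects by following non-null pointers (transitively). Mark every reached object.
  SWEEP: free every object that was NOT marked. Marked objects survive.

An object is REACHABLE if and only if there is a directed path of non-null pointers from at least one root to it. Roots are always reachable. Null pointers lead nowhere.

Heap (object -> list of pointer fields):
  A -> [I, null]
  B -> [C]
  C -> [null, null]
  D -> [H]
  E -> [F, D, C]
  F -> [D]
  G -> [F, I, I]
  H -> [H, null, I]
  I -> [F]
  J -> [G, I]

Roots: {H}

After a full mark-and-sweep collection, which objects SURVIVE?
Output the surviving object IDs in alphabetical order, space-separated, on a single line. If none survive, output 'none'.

Answer: D F H I

Derivation:
Roots: H
Mark H: refs=H null I, marked=H
Mark I: refs=F, marked=H I
Mark F: refs=D, marked=F H I
Mark D: refs=H, marked=D F H I
Unmarked (collected): A B C E G J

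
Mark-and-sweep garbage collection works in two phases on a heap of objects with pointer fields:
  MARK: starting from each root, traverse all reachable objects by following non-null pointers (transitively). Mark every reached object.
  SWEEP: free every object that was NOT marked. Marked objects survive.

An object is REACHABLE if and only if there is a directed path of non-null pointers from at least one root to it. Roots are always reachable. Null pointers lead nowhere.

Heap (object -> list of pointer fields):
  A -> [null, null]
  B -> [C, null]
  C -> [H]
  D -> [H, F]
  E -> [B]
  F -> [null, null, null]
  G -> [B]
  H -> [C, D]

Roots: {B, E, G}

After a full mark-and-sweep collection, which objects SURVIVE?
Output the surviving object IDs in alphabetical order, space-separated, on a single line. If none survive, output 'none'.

Answer: B C D E F G H

Derivation:
Roots: B E G
Mark B: refs=C null, marked=B
Mark E: refs=B, marked=B E
Mark G: refs=B, marked=B E G
Mark C: refs=H, marked=B C E G
Mark H: refs=C D, marked=B C E G H
Mark D: refs=H F, marked=B C D E G H
Mark F: refs=null null null, marked=B C D E F G H
Unmarked (collected): A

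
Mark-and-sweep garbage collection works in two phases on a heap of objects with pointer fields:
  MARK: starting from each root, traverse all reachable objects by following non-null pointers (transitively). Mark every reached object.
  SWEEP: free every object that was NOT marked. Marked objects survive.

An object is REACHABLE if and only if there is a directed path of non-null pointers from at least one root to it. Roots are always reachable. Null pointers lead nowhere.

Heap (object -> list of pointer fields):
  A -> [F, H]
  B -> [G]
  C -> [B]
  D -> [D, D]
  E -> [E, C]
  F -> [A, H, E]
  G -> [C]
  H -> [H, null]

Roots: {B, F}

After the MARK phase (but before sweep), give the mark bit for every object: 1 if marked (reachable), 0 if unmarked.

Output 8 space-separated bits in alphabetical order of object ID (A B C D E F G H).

Answer: 1 1 1 0 1 1 1 1

Derivation:
Roots: B F
Mark B: refs=G, marked=B
Mark F: refs=A H E, marked=B F
Mark G: refs=C, marked=B F G
Mark A: refs=F H, marked=A B F G
Mark H: refs=H null, marked=A B F G H
Mark E: refs=E C, marked=A B E F G H
Mark C: refs=B, marked=A B C E F G H
Unmarked (collected): D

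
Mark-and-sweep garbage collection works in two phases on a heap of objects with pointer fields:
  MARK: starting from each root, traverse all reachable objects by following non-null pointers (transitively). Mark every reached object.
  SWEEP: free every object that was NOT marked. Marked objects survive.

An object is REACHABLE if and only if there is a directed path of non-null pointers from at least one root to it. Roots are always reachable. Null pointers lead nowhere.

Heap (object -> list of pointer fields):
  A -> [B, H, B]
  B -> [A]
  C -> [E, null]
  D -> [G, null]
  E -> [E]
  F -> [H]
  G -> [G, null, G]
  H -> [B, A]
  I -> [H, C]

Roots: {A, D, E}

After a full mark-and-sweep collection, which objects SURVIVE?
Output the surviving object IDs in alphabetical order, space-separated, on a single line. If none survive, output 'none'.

Roots: A D E
Mark A: refs=B H B, marked=A
Mark D: refs=G null, marked=A D
Mark E: refs=E, marked=A D E
Mark B: refs=A, marked=A B D E
Mark H: refs=B A, marked=A B D E H
Mark G: refs=G null G, marked=A B D E G H
Unmarked (collected): C F I

Answer: A B D E G H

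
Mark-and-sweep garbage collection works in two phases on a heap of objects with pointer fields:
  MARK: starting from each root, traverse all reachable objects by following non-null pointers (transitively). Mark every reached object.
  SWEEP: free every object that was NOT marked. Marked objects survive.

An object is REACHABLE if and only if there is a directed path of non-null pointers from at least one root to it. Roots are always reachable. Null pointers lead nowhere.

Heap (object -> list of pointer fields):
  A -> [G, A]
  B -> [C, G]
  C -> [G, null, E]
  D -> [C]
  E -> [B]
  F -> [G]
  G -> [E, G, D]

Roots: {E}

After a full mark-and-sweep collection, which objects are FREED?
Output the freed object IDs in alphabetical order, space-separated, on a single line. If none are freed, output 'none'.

Answer: A F

Derivation:
Roots: E
Mark E: refs=B, marked=E
Mark B: refs=C G, marked=B E
Mark C: refs=G null E, marked=B C E
Mark G: refs=E G D, marked=B C E G
Mark D: refs=C, marked=B C D E G
Unmarked (collected): A F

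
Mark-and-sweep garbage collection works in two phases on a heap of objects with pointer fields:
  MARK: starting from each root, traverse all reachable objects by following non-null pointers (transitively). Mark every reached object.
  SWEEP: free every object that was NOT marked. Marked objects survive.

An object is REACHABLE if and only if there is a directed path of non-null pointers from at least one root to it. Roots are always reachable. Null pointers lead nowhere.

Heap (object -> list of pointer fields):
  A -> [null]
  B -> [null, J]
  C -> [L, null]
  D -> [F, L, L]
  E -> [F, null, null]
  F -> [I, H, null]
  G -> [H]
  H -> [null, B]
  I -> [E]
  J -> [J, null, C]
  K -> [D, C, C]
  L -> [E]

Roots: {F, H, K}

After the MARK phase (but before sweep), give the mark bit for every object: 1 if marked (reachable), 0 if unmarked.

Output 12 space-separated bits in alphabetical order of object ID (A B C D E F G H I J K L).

Answer: 0 1 1 1 1 1 0 1 1 1 1 1

Derivation:
Roots: F H K
Mark F: refs=I H null, marked=F
Mark H: refs=null B, marked=F H
Mark K: refs=D C C, marked=F H K
Mark I: refs=E, marked=F H I K
Mark B: refs=null J, marked=B F H I K
Mark D: refs=F L L, marked=B D F H I K
Mark C: refs=L null, marked=B C D F H I K
Mark E: refs=F null null, marked=B C D E F H I K
Mark J: refs=J null C, marked=B C D E F H I J K
Mark L: refs=E, marked=B C D E F H I J K L
Unmarked (collected): A G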